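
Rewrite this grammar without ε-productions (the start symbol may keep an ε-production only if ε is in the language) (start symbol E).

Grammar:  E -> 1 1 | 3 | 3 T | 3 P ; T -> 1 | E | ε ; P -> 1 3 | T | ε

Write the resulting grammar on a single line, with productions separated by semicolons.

The nullable symbols are {P, T}.
ε ∉ L(G), so no ε-production is kept.

E -> 1 1 | 3 | 3 T | 3 P; T -> 1 | E; P -> 1 3 | T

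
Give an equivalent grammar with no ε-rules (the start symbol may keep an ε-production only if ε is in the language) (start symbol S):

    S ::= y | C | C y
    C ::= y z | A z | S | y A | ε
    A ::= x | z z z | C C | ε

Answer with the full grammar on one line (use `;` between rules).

Nullable nonterminals: {A, C, S}.
ε ∈ L(G) since S is nullable, so keep S → ε.
Expand every rule over subsets of its nullable positions: C → A z gives A z | z. C → y A gives y A | y. A → C C gives C C | C.

S ::= y | C | C y | ε; C ::= y z | A z | z | S | y A | y; A ::= x | z z z | C C | C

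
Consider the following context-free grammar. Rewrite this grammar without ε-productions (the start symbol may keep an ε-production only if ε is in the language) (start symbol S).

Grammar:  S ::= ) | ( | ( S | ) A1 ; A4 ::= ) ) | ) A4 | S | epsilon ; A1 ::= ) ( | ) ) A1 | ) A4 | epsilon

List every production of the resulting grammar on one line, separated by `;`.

S ::= ) | ( | ( S | ) A1; A4 ::= ) ) | ) A4 | ) | S; A1 ::= ) ( | ) ) A1 | ) ) | ) A4 | )

Nullable set = {A1, A4}.
ε ∉ L(G), so no ε-production is kept.
Expand every rule over subsets of its nullable positions: A4 → ) A4 gives ) A4 | ). A1 → ) ) A1 gives ) ) A1 | ) ). A1 → ) A4 gives ) A4 | ).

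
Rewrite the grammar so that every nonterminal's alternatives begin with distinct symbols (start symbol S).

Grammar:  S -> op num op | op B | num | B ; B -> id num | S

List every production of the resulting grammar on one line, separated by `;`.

S has alternatives sharing prefix 'op': factor to S → op S' with S' → num op | B.

S -> num | B | op S'; B -> id num | S; S' -> num op | B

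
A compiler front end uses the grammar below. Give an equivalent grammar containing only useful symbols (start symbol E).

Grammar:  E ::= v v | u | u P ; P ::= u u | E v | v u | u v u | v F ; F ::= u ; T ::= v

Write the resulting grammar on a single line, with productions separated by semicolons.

E ::= v v | u | u P; P ::= u u | E v | v u | u v u | v F; F ::= u

Generating nonterminals: {E, F, P, T}.
Reachable from E after that: {E, F, P}.
Removed useless symbols: {T} and every production mentioning them.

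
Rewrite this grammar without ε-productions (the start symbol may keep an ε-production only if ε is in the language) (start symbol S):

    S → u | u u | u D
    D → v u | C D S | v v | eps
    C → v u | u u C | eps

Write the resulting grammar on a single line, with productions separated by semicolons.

Nullable set = {C, D}.
ε ∉ L(G), so no ε-production is kept.
For each production, add variants omitting each subset of nullable occurrences: D → C D S gives C D S | C S | D S | S. C → u u C gives u u C | u u.

S → u | u u | u D; D → v u | C D S | C S | D S | S | v v; C → v u | u u C | u u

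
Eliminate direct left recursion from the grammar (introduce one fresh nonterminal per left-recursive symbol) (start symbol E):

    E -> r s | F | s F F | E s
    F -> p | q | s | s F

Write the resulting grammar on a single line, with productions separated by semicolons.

E -> r s E' | F E' | s F F E'; F -> p | q | s | s F; E' -> s E' | epsilon

Left recursion appears on E.
For E: α = {s}, β = {r s, F, s F F}. Rewrite as E → β E' and E' → α E' | ε.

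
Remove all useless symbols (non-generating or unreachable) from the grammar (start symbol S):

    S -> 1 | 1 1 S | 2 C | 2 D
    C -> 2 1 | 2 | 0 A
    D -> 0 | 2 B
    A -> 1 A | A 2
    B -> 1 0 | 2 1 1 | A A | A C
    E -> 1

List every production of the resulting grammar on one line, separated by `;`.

Generating nonterminals: {B, C, D, E, S}.
Reachable from S after that: {B, C, D, S}.
Removed useless symbols: {A, E} and every production mentioning them.

S -> 1 | 1 1 S | 2 C | 2 D; C -> 2 1 | 2; D -> 0 | 2 B; B -> 1 0 | 2 1 1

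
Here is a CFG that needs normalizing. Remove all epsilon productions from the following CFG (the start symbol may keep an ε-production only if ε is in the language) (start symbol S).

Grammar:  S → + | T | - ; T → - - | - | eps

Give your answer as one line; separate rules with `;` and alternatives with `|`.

S → + | T | - | eps; T → - - | -

Nullable set = {S, T}.
ε ∈ L(G) since S is nullable, so keep S → ε.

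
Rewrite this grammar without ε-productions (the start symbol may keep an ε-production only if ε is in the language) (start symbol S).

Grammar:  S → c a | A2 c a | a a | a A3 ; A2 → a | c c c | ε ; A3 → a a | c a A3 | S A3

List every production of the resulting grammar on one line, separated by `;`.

The nullable symbols are {A2}.
ε ∉ L(G), so no ε-production is kept.

S → c a | A2 c a | a a | a A3; A2 → a | c c c; A3 → a a | c a A3 | S A3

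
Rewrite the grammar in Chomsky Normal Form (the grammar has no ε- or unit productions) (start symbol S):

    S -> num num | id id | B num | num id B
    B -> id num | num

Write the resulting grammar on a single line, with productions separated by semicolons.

S -> X1 X1 | X2 X2 | B X1 | X1 Y1; B -> X2 X1 | num; X1 -> num; X2 -> id; Y1 -> X2 B

Introduce a nonterminal for each terminal appearing in a rule of length ≥ 2: X1 → num, X2 → id.
Binarize each right-hand side of length ≥ 3 by chaining fresh nonterminals (Y1, Y2, …): affected rules were S → X1 X2 B.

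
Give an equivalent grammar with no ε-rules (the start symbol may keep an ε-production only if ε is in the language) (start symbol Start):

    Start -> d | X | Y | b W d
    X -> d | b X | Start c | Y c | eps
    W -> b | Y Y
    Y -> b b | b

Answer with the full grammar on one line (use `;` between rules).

Start -> d | X | Y | b W d | ε; X -> d | b X | b | Start c | c | Y c; W -> b | Y Y; Y -> b b | b

Nullable nonterminals: {Start, X}.
ε ∈ L(G) since Start is nullable, so keep Start → ε.
Add the nullable-subset variants: X → b X gives b X | b. X → Start c gives Start c | c.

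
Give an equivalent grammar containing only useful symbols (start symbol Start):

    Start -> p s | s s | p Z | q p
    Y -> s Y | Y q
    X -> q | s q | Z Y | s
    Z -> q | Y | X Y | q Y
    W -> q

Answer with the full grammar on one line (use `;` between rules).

Generating nonterminals: {Start, W, X, Z}.
Reachable from Start after that: {Start, Z}.
Removed useless symbols: {W, X, Y} and every production mentioning them.

Start -> p s | s s | p Z | q p; Z -> q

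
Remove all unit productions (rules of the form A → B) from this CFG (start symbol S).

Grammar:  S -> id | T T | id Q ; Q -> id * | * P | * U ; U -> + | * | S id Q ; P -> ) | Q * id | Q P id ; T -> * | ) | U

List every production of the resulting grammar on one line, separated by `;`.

Unit pairs: T ⇒* {U}.
Replace each nonterminal's rules with the union of the non-unit rules of every nonterminal it unit-derives.

S -> id | T T | id Q; Q -> id * | * P | * U; U -> + | * | S id Q; P -> ) | Q * id | Q P id; T -> + | * | S id Q | )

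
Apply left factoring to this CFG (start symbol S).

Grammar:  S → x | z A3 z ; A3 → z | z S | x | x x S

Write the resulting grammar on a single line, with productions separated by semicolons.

A3 has alternatives sharing prefix 'z': factor to A3 → z A3' with A3' → ε | S.
A3 has alternatives sharing prefix 'x': factor to A3 → x A3'' with A3'' → ε | x S.

S → x | z A3 z; A3 → z A3' | x A3''; A3' → eps | S; A3'' → eps | x S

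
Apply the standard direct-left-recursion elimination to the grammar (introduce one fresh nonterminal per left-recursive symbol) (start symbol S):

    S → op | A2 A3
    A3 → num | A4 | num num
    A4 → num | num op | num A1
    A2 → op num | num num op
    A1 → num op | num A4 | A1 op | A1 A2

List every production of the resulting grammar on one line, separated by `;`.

Left recursion appears on A1.
For A1: α = {op, A2}, β = {num op, num A4}. Rewrite as A1 → β A1' and A1' → α A1' | ε.

S → op | A2 A3; A3 → num | A4 | num num; A4 → num | num op | num A1; A2 → op num | num num op; A1 → num op A1' | num A4 A1'; A1' → op A1' | A2 A1' | ε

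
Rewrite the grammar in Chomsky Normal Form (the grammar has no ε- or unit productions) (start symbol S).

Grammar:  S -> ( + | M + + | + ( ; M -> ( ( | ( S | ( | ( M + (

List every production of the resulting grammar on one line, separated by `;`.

Introduce a nonterminal for each terminal appearing in a rule of length ≥ 2: X1 → (, X2 → +.
Binarize each right-hand side of length ≥ 3 by chaining fresh nonterminals (Y1, Y2, …): affected rules were S → M X2 X2; M → X1 M X2 X1.

S -> X1 X2 | M Y1 | X2 X1; M -> X1 X1 | X1 S | ( | X1 Y2; X1 -> (; X2 -> +; Y1 -> X2 X2; Y2 -> M Y3; Y3 -> X2 X1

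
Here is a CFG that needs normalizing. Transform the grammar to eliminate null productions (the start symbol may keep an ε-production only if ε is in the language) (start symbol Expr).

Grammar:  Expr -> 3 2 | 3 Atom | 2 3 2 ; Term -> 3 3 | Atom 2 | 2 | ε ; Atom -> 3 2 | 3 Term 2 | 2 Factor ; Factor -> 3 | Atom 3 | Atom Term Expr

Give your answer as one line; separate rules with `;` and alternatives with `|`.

Nullable nonterminals: {Term}.
ε ∉ L(G), so no ε-production is kept.
Expand every rule over subsets of its nullable positions: Factor → Atom Term Expr gives Atom Term Expr | Atom Expr.

Expr -> 3 2 | 3 Atom | 2 3 2; Term -> 3 3 | Atom 2 | 2; Atom -> 3 2 | 3 Term 2 | 2 Factor; Factor -> 3 | Atom 3 | Atom Term Expr | Atom Expr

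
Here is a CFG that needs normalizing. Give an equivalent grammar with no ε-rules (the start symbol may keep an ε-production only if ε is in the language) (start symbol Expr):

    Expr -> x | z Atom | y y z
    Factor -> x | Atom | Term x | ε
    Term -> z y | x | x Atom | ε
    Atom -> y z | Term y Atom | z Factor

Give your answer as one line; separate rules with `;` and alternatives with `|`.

The nullable symbols are {Factor, Term}.
ε ∉ L(G), so no ε-production is kept.
Expand every rule over subsets of its nullable positions: Atom → Term y Atom gives Term y Atom | y Atom. Atom → z Factor gives z Factor | z.

Expr -> x | z Atom | y y z; Factor -> x | Atom | Term x; Term -> z y | x | x Atom; Atom -> y z | Term y Atom | y Atom | z Factor | z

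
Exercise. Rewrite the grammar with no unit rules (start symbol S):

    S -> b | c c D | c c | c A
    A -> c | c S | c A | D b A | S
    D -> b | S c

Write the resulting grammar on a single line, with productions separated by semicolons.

S -> b | c c D | c c | c A; A -> b | c c D | c c | c A | c | c S | D b A; D -> b | S c

Unit pairs: A ⇒* {S}.
For every A with A ⇒* B via unit rules, add B's non-unit alternatives to A; then delete every rule of the form X → Y.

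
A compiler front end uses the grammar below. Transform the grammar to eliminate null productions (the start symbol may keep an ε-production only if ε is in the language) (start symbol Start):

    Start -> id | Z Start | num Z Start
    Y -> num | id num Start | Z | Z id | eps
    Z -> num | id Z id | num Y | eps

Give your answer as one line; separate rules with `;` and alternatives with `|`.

Nullable set = {Y, Z}.
ε ∉ L(G), so no ε-production is kept.
Add the nullable-subset variants: Start → num Z Start gives num Z Start | num Start. Y → Z id gives Z id | id. Z → id Z id gives id Z id | id id.

Start -> id | Z Start | num Z Start | num Start; Y -> num | id num Start | Z | Z id | id; Z -> num | id Z id | id id | num Y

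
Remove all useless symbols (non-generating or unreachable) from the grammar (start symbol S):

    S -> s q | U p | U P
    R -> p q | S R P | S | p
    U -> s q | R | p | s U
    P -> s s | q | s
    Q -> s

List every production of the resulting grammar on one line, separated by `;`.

Generating nonterminals: {P, Q, R, S, U}.
Reachable from S after that: {P, R, S, U}.
Removed useless symbols: {Q} and every production mentioning them.

S -> s q | U p | U P; R -> p q | S R P | S | p; U -> s q | R | p | s U; P -> s s | q | s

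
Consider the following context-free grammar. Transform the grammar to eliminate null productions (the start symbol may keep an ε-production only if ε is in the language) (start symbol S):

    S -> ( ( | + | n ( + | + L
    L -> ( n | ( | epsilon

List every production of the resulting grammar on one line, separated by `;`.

The nullable symbols are {L}.
ε ∉ L(G), so no ε-production is kept.

S -> ( ( | + | n ( + | + L; L -> ( n | (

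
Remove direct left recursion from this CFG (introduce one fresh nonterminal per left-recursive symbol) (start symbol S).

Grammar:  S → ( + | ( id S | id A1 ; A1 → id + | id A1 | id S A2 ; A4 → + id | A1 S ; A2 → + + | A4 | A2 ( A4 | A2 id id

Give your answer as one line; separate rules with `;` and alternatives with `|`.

S → ( + | ( id S | id A1; A1 → id + | id A1 | id S A2; A4 → + id | A1 S; A2 → + + A2' | A4 A2'; A2' → ( A4 A2' | id id A2' | ε

A2 is directly left-recursive.
For A2: α = {( A4, id id}, β = {+ +, A4}. Rewrite as A2 → β A2' and A2' → α A2' | ε.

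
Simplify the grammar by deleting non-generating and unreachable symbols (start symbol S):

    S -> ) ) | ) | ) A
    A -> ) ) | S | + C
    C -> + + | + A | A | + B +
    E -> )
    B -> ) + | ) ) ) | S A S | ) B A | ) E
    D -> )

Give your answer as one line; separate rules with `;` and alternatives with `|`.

S -> ) ) | ) | ) A; A -> ) ) | S | + C; C -> + + | + A | A | + B +; E -> ); B -> ) + | ) ) ) | S A S | ) B A | ) E

Generating nonterminals: {A, B, C, D, E, S}.
Reachable from S after that: {A, B, C, E, S}.
Removed useless symbols: {D} and every production mentioning them.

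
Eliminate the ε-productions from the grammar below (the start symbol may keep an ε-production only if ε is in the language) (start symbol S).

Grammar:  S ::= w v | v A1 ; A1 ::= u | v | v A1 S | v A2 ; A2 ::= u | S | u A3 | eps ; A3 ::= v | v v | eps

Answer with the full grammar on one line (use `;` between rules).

Nullable set = {A2, A3}.
ε ∉ L(G), so no ε-production is kept.

S ::= w v | v A1; A1 ::= u | v | v A1 S | v A2; A2 ::= u | S | u A3; A3 ::= v | v v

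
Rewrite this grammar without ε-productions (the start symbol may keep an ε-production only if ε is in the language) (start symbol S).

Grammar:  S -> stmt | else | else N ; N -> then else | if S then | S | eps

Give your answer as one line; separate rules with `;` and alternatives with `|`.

Nullable nonterminals: {N}.
ε ∉ L(G), so no ε-production is kept.

S -> stmt | else | else N; N -> then else | if S then | S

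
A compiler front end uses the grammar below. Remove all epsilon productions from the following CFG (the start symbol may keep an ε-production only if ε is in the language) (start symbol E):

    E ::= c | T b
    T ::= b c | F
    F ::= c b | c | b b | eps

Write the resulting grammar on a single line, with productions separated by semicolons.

Nullable nonterminals: {F, T}.
ε ∉ L(G), so no ε-production is kept.
For each production, add variants omitting each subset of nullable occurrences: E → T b gives T b | b.

E ::= c | T b | b; T ::= b c | F; F ::= c b | c | b b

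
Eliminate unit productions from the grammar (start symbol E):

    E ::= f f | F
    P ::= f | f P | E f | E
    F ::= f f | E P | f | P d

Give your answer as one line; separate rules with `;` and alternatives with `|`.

E ::= f f | E P | f | P d; P ::= f f | f | f P | E f | E P | P d; F ::= f f | E P | f | P d

Unit pairs: E ⇒* {F}; P ⇒* {E, F}.
Replace each nonterminal's rules with the union of the non-unit rules of every nonterminal it unit-derives.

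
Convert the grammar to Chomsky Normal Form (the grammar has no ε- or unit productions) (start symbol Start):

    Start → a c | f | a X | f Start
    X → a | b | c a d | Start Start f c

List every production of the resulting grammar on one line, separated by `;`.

Start → X1 X2 | f | X1 X | X3 Start; X → a | b | X2 Y1 | Start Y2; X1 → a; X2 → c; X3 → f; X4 → d; Y1 → X1 X4; Y2 → Start Y3; Y3 → X3 X2

Introduce a nonterminal for each terminal appearing in a rule of length ≥ 2: X1 → a, X2 → c, X3 → f, X4 → d.
Binarize each right-hand side of length ≥ 3 by chaining fresh nonterminals (Y1, Y2, …): affected rules were X → X2 X1 X4; X → Start Start X3 X2.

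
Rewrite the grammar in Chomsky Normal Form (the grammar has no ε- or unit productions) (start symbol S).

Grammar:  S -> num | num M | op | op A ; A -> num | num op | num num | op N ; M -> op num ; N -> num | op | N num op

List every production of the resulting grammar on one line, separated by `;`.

Introduce a nonterminal for each terminal appearing in a rule of length ≥ 2: X1 → num, X2 → op.
Binarize each right-hand side of length ≥ 3 by chaining fresh nonterminals (Y1, Y2, …): affected rules were N → N X1 X2.

S -> num | X1 M | op | X2 A; A -> num | X1 X2 | X1 X1 | X2 N; M -> X2 X1; N -> num | op | N Y1; X1 -> num; X2 -> op; Y1 -> X1 X2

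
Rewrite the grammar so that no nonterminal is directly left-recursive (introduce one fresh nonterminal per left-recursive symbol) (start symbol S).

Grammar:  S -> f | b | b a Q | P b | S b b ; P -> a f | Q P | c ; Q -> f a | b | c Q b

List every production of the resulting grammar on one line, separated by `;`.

Left recursion appears on S.
For S: α = {b b}, β = {f, b, b a Q, P b}. Rewrite as S → β S' and S' → α S' | ε.

S -> f S' | b S' | b a Q S' | P b S'; P -> a f | Q P | c; Q -> f a | b | c Q b; S' -> b b S' | ε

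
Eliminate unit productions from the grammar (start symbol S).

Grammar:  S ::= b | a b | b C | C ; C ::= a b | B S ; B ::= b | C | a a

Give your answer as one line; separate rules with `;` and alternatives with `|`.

Unit pairs: B ⇒* {C}; S ⇒* {C}.
Replace each nonterminal's rules with the union of the non-unit rules of every nonterminal it unit-derives.

S ::= a b | B S | b | b C; C ::= a b | B S; B ::= b | a a | a b | B S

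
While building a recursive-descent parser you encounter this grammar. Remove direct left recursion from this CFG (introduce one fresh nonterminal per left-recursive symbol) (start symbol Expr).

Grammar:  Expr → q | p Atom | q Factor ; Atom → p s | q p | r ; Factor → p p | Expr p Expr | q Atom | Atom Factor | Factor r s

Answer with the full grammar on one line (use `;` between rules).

Left recursion appears on Factor.
For Factor: α = {r s}, β = {p p, Expr p Expr, q Atom, Atom Factor}. Rewrite as Factor → β Factor1 and Factor1 → α Factor1 | ε.

Expr → q | p Atom | q Factor; Atom → p s | q p | r; Factor → p p Factor1 | Expr p Expr Factor1 | q Atom Factor1 | Atom Factor Factor1; Factor1 → r s Factor1 | ε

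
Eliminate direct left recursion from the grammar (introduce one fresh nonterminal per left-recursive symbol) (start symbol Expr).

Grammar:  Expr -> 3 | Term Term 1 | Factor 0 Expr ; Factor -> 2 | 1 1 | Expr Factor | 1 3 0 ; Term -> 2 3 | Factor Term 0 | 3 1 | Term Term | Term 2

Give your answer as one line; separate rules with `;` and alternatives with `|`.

Left recursion appears on Term.
For Term: α = {Term, 2}, β = {2 3, Factor Term 0, 3 1}. Rewrite as Term → β Term1 and Term1 → α Term1 | ε.

Expr -> 3 | Term Term 1 | Factor 0 Expr; Factor -> 2 | 1 1 | Expr Factor | 1 3 0; Term -> 2 3 Term1 | Factor Term 0 Term1 | 3 1 Term1; Term1 -> Term Term1 | 2 Term1 | ε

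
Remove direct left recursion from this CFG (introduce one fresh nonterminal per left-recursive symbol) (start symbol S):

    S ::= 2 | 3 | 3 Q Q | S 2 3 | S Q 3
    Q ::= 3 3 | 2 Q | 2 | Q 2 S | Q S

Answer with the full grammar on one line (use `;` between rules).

S ::= 2 S' | 3 S' | 3 Q Q S'; Q ::= 3 3 Q' | 2 Q Q' | 2 Q'; S' ::= 2 3 S' | Q 3 S' | ε; Q' ::= 2 S Q' | S Q' | ε

Directly left-recursive nonterminals: S, Q.
For S: α = {2 3, Q 3}, β = {2, 3, 3 Q Q}. Rewrite as S → β S' and S' → α S' | ε.
For Q: α = {2 S, S}, β = {3 3, 2 Q, 2}. Rewrite as Q → β Q' and Q' → α Q' | ε.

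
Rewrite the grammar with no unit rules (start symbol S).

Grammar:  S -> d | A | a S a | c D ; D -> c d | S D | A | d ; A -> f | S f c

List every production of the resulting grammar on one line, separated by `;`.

Unit pairs: D ⇒* {A}; S ⇒* {A}.
For each unit pair (A, B), copy every non-unit production of B to A, then drop all unit productions.

S -> d | a S a | c D | f | S f c; D -> c d | S D | d | f | S f c; A -> f | S f c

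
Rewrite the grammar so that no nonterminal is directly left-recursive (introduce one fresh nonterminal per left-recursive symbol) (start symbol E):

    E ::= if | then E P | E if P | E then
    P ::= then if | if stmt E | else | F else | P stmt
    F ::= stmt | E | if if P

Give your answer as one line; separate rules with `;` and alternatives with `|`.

E ::= if E' | then E P E'; P ::= then if P' | if stmt E P' | else P' | F else P'; F ::= stmt | E | if if P; E' ::= if P E' | then E' | ε; P' ::= stmt P' | ε

Directly left-recursive nonterminals: E, P.
For E: α = {if P, then}, β = {if, then E P}. Rewrite as E → β E' and E' → α E' | ε.
For P: α = {stmt}, β = {then if, if stmt E, else, F else}. Rewrite as P → β P' and P' → α P' | ε.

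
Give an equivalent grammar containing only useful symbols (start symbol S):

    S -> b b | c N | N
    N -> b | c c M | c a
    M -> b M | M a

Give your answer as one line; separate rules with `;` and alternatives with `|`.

Generating nonterminals: {N, S}.
Reachable from S after that: {N, S}.
Removed useless symbols: {M} and every production mentioning them.

S -> b b | c N | N; N -> b | c a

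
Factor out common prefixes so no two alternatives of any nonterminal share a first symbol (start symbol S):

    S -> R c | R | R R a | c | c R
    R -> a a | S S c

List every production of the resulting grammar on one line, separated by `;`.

S has alternatives sharing prefix 'R': factor to S → R S' with S' → c | ε | R a.
S has alternatives sharing prefix 'c': factor to S → c S'' with S'' → ε | R.

S -> R S' | c S''; R -> a a | S S c; S' -> c | ε | R a; S'' -> ε | R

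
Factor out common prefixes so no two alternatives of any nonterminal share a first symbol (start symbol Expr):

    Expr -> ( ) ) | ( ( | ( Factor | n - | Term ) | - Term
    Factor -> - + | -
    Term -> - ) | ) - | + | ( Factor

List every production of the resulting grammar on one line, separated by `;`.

Expr -> n - | Term ) | - Term | ( Expr1; Factor -> - Factor1; Term -> - ) | ) - | + | ( Factor; Expr1 -> ) ) | ( | Factor; Factor1 -> + | ε

Expr has alternatives sharing prefix '(': factor to Expr → ( Expr1 with Expr1 → ) ) | ( | Factor.
Factor has alternatives sharing prefix '-': factor to Factor → - Factor1 with Factor1 → + | ε.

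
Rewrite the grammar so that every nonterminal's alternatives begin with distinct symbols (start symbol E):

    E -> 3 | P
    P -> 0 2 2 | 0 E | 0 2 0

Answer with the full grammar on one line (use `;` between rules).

P has alternatives sharing prefix '0': factor to P → 0 P' with P' → 2 2 | E | 2 0.
P' has alternatives sharing prefix '2': factor to P' → 2 P'' with P'' → 2 | 0.

E -> 3 | P; P -> 0 P'; P' -> E | 2 P''; P'' -> 2 | 0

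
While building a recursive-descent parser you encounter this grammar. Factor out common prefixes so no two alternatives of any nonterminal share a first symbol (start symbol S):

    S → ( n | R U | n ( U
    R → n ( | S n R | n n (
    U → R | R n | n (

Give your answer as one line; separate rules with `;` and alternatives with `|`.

S → ( n | R U | n ( U; R → S n R | n R'; U → n ( | R U'; R' → ( | n (; U' → ε | n

R has alternatives sharing prefix 'n': factor to R → n R' with R' → ( | n (.
U has alternatives sharing prefix 'R': factor to U → R U' with U' → ε | n.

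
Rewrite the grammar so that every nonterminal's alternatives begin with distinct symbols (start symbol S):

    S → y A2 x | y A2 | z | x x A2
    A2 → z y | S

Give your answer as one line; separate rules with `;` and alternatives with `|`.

S → z | x x A2 | y A2 S'; A2 → z y | S; S' → x | ε

S has alternatives sharing prefix 'y A2': factor to S → y A2 S' with S' → x | ε.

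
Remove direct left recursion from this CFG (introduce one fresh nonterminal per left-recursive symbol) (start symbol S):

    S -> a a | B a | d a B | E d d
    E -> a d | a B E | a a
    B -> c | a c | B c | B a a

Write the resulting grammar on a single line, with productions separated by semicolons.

S -> a a | B a | d a B | E d d; E -> a d | a B E | a a; B -> c B' | a c B'; B' -> c B' | a a B' | ε

B is directly left-recursive.
For B: α = {c, a a}, β = {c, a c}. Rewrite as B → β B' and B' → α B' | ε.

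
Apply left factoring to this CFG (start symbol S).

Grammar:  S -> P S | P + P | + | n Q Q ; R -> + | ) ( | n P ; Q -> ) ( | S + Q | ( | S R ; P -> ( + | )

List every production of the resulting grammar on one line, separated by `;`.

S has alternatives sharing prefix 'P': factor to S → P S' with S' → S | + P.
Q has alternatives sharing prefix 'S': factor to Q → S Q' with Q' → + Q | R.

S -> + | n Q Q | P S'; R -> + | ) ( | n P; Q -> ) ( | ( | S Q'; P -> ( + | ); S' -> S | + P; Q' -> + Q | R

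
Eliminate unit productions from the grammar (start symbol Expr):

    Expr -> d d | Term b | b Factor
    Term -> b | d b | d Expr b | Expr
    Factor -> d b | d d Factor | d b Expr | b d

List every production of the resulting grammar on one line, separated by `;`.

Unit pairs: Term ⇒* {Expr}.
For every A with A ⇒* B via unit rules, add B's non-unit alternatives to A; then delete every rule of the form X → Y.

Expr -> d d | Term b | b Factor; Term -> b | d b | d Expr b | d d | Term b | b Factor; Factor -> d b | d d Factor | d b Expr | b d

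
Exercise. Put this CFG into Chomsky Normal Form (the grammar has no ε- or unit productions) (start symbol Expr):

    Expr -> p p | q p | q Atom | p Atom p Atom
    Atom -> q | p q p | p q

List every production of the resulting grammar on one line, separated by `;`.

Introduce a nonterminal for each terminal appearing in a rule of length ≥ 2: X1 → p, X2 → q.
Binarize each right-hand side of length ≥ 3 by chaining fresh nonterminals (Y1, Y2, …): affected rules were Expr → X1 Atom X1 Atom; Atom → X1 X2 X1.

Expr -> X1 X1 | X2 X1 | X2 Atom | X1 Y1; Atom -> q | X1 Y3 | X1 X2; X1 -> p; X2 -> q; Y1 -> Atom Y2; Y2 -> X1 Atom; Y3 -> X2 X1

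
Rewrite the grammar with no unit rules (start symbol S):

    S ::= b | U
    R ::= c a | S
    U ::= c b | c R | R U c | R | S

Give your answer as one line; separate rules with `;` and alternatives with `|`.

Unit pairs: R ⇒* {S, U}; S ⇒* {R, U}; U ⇒* {R, S}.
For every A with A ⇒* B via unit rules, add B's non-unit alternatives to A; then delete every rule of the form X → Y.

S ::= c b | c R | R U c | b | c a; R ::= c b | c R | R U c | b | c a; U ::= c b | c R | R U c | b | c a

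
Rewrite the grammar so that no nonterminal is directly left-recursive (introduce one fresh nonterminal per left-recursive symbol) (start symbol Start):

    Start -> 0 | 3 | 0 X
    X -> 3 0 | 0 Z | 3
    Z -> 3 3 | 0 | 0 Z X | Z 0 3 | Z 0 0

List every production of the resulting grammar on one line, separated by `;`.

Left recursion appears on Z.
For Z: α = {0 3, 0 0}, β = {3 3, 0, 0 Z X}. Rewrite as Z → β Z1 and Z1 → α Z1 | ε.

Start -> 0 | 3 | 0 X; X -> 3 0 | 0 Z | 3; Z -> 3 3 Z1 | 0 Z1 | 0 Z X Z1; Z1 -> 0 3 Z1 | 0 0 Z1 | ε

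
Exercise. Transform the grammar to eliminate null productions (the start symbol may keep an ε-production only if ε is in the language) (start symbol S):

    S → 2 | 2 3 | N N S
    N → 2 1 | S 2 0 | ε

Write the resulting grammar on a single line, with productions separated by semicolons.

Nullable nonterminals: {N}.
ε ∉ L(G), so no ε-production is kept.
Expand every rule over subsets of its nullable positions: S → N N S gives N N S | N S.

S → 2 | 2 3 | N N S | N S; N → 2 1 | S 2 0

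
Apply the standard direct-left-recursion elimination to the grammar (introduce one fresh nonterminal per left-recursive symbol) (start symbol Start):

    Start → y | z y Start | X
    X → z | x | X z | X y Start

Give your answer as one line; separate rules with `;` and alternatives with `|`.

Start → y | z y Start | X; X → z X1 | x X1; X1 → z X1 | y Start X1 | eps

Left recursion appears on X.
For X: α = {z, y Start}, β = {z, x}. Rewrite as X → β X1 and X1 → α X1 | ε.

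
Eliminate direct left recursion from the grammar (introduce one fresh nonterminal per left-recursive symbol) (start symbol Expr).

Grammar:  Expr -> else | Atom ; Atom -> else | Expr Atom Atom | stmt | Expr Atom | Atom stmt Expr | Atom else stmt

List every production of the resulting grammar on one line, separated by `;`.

Atom is directly left-recursive.
For Atom: α = {stmt Expr, else stmt}, β = {else, Expr Atom Atom, stmt, Expr Atom}. Rewrite as Atom → β Atom1 and Atom1 → α Atom1 | ε.

Expr -> else | Atom; Atom -> else Atom1 | Expr Atom Atom Atom1 | stmt Atom1 | Expr Atom Atom1; Atom1 -> stmt Expr Atom1 | else stmt Atom1 | ε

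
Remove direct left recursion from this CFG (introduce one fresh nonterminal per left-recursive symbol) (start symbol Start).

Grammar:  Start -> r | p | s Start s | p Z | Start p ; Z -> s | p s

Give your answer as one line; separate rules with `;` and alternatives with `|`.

Start -> r Start1 | p Start1 | s Start s Start1 | p Z Start1; Z -> s | p s; Start1 -> p Start1 | ε

Directly left-recursive nonterminal: Start.
For Start: α = {p}, β = {r, p, s Start s, p Z}. Rewrite as Start → β Start1 and Start1 → α Start1 | ε.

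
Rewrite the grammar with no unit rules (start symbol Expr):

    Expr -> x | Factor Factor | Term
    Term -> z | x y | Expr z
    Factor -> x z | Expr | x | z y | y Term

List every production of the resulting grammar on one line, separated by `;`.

Expr -> z | x y | Expr z | x | Factor Factor; Term -> z | x y | Expr z; Factor -> z | x y | Expr z | x z | x | z y | y Term | Factor Factor

Unit pairs: Expr ⇒* {Term}; Factor ⇒* {Expr, Term}.
For each unit pair (A, B), copy every non-unit production of B to A, then drop all unit productions.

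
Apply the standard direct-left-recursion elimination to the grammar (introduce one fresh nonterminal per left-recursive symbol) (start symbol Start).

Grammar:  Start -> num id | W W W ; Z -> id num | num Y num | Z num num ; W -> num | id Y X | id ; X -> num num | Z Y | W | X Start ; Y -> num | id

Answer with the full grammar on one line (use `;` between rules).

Start -> num id | W W W; Z -> id num Z1 | num Y num Z1; W -> num | id Y X | id; X -> num num X1 | Z Y X1 | W X1; Y -> num | id; Z1 -> num num Z1 | ε; X1 -> Start X1 | ε

Directly left-recursive nonterminals: Z, X.
For Z: α = {num num}, β = {id num, num Y num}. Rewrite as Z → β Z1 and Z1 → α Z1 | ε.
For X: α = {Start}, β = {num num, Z Y, W}. Rewrite as X → β X1 and X1 → α X1 | ε.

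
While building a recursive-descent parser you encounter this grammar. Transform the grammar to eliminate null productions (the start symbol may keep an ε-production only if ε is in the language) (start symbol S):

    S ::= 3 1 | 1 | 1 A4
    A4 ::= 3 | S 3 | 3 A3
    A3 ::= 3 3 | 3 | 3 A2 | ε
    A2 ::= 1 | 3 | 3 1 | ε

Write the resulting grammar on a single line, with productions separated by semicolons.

Nullable nonterminals: {A2, A3}.
ε ∉ L(G), so no ε-production is kept.

S ::= 3 1 | 1 | 1 A4; A4 ::= 3 | S 3 | 3 A3; A3 ::= 3 3 | 3 | 3 A2; A2 ::= 1 | 3 | 3 1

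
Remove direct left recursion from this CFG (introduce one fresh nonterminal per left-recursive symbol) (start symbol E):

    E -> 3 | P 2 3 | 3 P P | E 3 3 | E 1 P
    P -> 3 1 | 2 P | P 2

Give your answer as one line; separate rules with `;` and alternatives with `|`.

E -> 3 E' | P 2 3 E' | 3 P P E'; P -> 3 1 P' | 2 P P'; E' -> 3 3 E' | 1 P E' | eps; P' -> 2 P' | eps

Directly left-recursive nonterminals: E, P.
For E: α = {3 3, 1 P}, β = {3, P 2 3, 3 P P}. Rewrite as E → β E' and E' → α E' | ε.
For P: α = {2}, β = {3 1, 2 P}. Rewrite as P → β P' and P' → α P' | ε.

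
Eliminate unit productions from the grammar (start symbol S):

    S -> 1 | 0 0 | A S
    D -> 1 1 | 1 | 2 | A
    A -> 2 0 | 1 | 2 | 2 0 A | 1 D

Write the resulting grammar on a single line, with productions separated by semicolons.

Unit pairs: D ⇒* {A}.
For every A with A ⇒* B via unit rules, add B's non-unit alternatives to A; then delete every rule of the form X → Y.

S -> 1 | 0 0 | A S; D -> 1 1 | 1 | 2 | 2 0 | 2 0 A | 1 D; A -> 2 0 | 1 | 2 | 2 0 A | 1 D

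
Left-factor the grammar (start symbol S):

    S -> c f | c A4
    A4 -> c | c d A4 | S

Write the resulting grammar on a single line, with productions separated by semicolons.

S -> c S'; A4 -> S | c A4'; S' -> f | A4; A4' -> ε | d A4

S has alternatives sharing prefix 'c': factor to S → c S' with S' → f | A4.
A4 has alternatives sharing prefix 'c': factor to A4 → c A4' with A4' → ε | d A4.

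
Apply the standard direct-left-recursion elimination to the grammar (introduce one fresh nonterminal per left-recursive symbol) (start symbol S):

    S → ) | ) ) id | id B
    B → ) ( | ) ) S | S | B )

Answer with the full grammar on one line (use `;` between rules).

S → ) | ) ) id | id B; B → ) ( B' | ) ) S B' | S B'; B' → ) B' | ε

Directly left-recursive nonterminal: B.
For B: α = {)}, β = {) (, ) ) S, S}. Rewrite as B → β B' and B' → α B' | ε.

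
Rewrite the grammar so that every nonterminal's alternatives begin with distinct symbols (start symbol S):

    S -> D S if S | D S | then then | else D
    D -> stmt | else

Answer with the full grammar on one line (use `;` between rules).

S has alternatives sharing prefix 'D S': factor to S → D S S' with S' → if S | ε.

S -> then then | else D | D S S'; D -> stmt | else; S' -> if S | ε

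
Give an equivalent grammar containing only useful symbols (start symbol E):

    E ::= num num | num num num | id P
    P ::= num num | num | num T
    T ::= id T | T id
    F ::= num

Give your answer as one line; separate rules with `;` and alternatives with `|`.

E ::= num num | num num num | id P; P ::= num num | num

Generating nonterminals: {E, F, P}.
Reachable from E after that: {E, P}.
Removed useless symbols: {F, T} and every production mentioning them.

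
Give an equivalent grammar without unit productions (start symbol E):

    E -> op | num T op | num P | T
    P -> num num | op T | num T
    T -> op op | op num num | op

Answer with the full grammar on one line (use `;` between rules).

Unit pairs: E ⇒* {T}.
For each unit pair (A, B), copy every non-unit production of B to A, then drop all unit productions.

E -> op | num T op | num P | op op | op num num; P -> num num | op T | num T; T -> op op | op num num | op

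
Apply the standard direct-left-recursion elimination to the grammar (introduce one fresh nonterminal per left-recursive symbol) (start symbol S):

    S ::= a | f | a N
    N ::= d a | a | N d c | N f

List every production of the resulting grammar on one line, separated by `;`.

Left recursion appears on N.
For N: α = {d c, f}, β = {d a, a}. Rewrite as N → β N' and N' → α N' | ε.

S ::= a | f | a N; N ::= d a N' | a N'; N' ::= d c N' | f N' | ε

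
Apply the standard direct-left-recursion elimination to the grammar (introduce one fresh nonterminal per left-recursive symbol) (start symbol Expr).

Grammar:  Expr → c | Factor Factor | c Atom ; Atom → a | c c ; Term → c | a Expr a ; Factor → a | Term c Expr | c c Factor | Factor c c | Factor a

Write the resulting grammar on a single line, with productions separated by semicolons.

Factor is directly left-recursive.
For Factor: α = {c c, a}, β = {a, Term c Expr, c c Factor}. Rewrite as Factor → β Factor1 and Factor1 → α Factor1 | ε.

Expr → c | Factor Factor | c Atom; Atom → a | c c; Term → c | a Expr a; Factor → a Factor1 | Term c Expr Factor1 | c c Factor Factor1; Factor1 → c c Factor1 | a Factor1 | epsilon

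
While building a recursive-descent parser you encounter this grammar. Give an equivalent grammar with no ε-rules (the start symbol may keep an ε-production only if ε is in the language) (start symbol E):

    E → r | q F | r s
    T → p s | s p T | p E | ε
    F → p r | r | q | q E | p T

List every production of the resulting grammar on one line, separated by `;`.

E → r | q F | r s; T → p s | s p T | s p | p E; F → p r | r | q | q E | p T | p

Nullable set = {T}.
ε ∉ L(G), so no ε-production is kept.
Expand every rule over subsets of its nullable positions: T → s p T gives s p T | s p. F → p T gives p T | p.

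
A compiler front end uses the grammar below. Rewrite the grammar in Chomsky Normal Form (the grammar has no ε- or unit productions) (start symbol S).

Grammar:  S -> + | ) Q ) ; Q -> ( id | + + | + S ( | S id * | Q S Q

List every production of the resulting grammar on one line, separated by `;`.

Introduce a nonterminal for each terminal appearing in a rule of length ≥ 2: X1 → ), X2 → (, X3 → id, X4 → +, X5 → *.
Binarize each right-hand side of length ≥ 3 by chaining fresh nonterminals (Y1, Y2, …): affected rules were S → X1 Q X1; Q → X4 S X2; Q → S X3 X5; Q → Q S Q.

S -> + | X1 Y1; Q -> X2 X3 | X4 X4 | X4 Y2 | S Y3 | Q Y4; X1 -> ); X2 -> (; X3 -> id; X4 -> +; X5 -> *; Y1 -> Q X1; Y2 -> S X2; Y3 -> X3 X5; Y4 -> S Q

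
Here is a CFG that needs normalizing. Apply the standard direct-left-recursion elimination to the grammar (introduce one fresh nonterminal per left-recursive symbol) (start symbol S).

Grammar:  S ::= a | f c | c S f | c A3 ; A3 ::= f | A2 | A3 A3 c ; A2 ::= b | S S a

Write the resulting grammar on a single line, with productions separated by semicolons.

Left recursion appears on A3.
For A3: α = {A3 c}, β = {f, A2}. Rewrite as A3 → β A3' and A3' → α A3' | ε.

S ::= a | f c | c S f | c A3; A3 ::= f A3' | A2 A3'; A2 ::= b | S S a; A3' ::= A3 c A3' | ε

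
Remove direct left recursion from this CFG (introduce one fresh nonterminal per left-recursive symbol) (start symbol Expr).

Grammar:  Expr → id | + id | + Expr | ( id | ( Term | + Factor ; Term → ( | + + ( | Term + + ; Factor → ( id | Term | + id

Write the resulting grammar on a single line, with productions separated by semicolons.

Expr → id | + id | + Expr | ( id | ( Term | + Factor; Term → ( Term1 | + + ( Term1; Factor → ( id | Term | + id; Term1 → + + Term1 | ε

Left recursion appears on Term.
For Term: α = {+ +}, β = {(, + + (}. Rewrite as Term → β Term1 and Term1 → α Term1 | ε.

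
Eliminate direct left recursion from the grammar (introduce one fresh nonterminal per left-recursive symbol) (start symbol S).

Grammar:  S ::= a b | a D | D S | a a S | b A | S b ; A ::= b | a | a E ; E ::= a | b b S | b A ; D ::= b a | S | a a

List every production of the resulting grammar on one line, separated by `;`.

S ::= a b S' | a D S' | D S S' | a a S S' | b A S'; A ::= b | a | a E; E ::= a | b b S | b A; D ::= b a | S | a a; S' ::= b S' | ε

Left recursion appears on S.
For S: α = {b}, β = {a b, a D, D S, a a S, b A}. Rewrite as S → β S' and S' → α S' | ε.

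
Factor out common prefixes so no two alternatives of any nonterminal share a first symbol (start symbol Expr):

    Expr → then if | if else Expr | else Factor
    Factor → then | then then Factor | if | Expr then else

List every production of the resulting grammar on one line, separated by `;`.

Expr → then if | if else Expr | else Factor; Factor → if | Expr then else | then Factor1; Factor1 → ε | then Factor

Factor has alternatives sharing prefix 'then': factor to Factor → then Factor1 with Factor1 → ε | then Factor.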